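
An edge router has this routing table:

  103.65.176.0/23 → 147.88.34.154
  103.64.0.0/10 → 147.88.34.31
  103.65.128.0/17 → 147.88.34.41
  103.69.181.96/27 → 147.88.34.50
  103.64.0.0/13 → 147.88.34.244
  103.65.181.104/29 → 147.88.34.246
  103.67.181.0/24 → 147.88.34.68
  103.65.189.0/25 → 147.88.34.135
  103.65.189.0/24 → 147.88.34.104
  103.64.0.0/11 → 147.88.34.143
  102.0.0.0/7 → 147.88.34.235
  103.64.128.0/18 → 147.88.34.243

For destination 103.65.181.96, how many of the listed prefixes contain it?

Prefixes containing 103.65.181.96:
  102.0.0.0/7 (102.0.0.0 - 103.255.255.255)
  103.64.0.0/10 (103.64.0.0 - 103.127.255.255)
  103.64.0.0/11 (103.64.0.0 - 103.95.255.255)
  103.64.0.0/13 (103.64.0.0 - 103.71.255.255)
  103.65.128.0/17 (103.65.128.0 - 103.65.255.255)
Total matching entries: 5.

5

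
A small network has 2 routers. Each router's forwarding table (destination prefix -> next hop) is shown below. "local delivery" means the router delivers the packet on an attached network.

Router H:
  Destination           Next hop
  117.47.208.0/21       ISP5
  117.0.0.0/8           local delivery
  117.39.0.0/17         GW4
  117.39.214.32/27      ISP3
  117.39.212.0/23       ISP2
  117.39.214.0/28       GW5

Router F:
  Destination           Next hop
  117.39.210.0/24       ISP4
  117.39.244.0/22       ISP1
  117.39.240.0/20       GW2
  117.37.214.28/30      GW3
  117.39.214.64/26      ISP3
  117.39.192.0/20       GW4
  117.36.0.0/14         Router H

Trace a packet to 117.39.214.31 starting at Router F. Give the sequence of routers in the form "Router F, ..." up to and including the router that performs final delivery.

At Router F: longest match for 117.39.214.31 is 117.36.0.0/14 -> Router H
At Router H: longest match for 117.39.214.31 is 117.0.0.0/8 -> local delivery

Router F, Router H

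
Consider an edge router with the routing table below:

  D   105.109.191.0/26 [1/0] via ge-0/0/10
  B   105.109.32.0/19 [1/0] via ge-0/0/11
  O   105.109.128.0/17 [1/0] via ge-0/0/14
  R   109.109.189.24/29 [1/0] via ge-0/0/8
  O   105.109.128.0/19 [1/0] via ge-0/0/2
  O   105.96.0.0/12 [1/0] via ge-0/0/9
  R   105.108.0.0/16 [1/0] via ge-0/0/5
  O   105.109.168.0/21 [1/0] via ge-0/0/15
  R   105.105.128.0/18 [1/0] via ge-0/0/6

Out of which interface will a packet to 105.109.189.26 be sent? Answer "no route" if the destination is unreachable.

Routes whose prefix contains 105.109.189.26:
  105.96.0.0/12 (105.96.0.0 - 105.111.255.255) -> ge-0/0/9
  105.109.128.0/17 (105.109.128.0 - 105.109.255.255) -> ge-0/0/14
More-specific entries that do NOT match:
  109.109.189.24/29 (109.109.189.24 - 109.109.189.31) does not contain 105.109.189.26
  105.109.191.0/26 (105.109.191.0 - 105.109.191.63) does not contain 105.109.189.26
  105.109.168.0/21 (105.109.168.0 - 105.109.175.255) does not contain 105.109.189.26
  105.109.32.0/19 (105.109.32.0 - 105.109.63.255) does not contain 105.109.189.26
  105.109.128.0/19 (105.109.128.0 - 105.109.159.255) does not contain 105.109.189.26
  105.105.128.0/18 (105.105.128.0 - 105.105.191.255) does not contain 105.109.189.26
Longest matching prefix is /17 -> interface ge-0/0/14.

ge-0/0/14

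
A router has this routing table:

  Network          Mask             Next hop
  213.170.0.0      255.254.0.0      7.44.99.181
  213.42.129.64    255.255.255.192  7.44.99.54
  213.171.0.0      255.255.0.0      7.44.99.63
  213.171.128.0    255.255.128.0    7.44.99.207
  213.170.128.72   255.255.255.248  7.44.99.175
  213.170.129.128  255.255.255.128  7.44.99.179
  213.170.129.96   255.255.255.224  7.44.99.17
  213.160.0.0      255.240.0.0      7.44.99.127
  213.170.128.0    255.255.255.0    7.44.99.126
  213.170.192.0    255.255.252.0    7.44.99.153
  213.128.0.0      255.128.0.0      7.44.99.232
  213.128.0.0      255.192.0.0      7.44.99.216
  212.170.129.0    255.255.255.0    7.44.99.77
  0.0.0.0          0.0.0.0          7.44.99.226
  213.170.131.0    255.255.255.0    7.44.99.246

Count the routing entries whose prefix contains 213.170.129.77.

5

Prefixes containing 213.170.129.77:
  0.0.0.0/0 (default, matches everything)
  213.128.0.0/9 (213.128.0.0 - 213.255.255.255)
  213.128.0.0/10 (213.128.0.0 - 213.191.255.255)
  213.160.0.0/12 (213.160.0.0 - 213.175.255.255)
  213.170.0.0/15 (213.170.0.0 - 213.171.255.255)
Total matching entries: 5.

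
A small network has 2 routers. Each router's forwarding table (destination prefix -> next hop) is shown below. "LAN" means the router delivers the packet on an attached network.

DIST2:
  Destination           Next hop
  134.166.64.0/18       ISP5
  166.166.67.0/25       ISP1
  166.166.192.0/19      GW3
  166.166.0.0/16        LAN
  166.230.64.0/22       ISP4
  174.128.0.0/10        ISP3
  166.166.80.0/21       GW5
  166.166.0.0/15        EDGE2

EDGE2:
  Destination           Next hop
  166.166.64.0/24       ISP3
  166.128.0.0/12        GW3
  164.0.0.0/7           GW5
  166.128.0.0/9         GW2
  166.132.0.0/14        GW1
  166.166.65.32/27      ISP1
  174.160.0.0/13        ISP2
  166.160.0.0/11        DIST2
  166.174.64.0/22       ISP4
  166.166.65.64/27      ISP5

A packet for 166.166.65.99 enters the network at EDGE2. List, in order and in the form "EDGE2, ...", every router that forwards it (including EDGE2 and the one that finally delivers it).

EDGE2, DIST2

At EDGE2: longest match for 166.166.65.99 is 166.160.0.0/11 -> DIST2
At DIST2: longest match for 166.166.65.99 is 166.166.0.0/16 -> LAN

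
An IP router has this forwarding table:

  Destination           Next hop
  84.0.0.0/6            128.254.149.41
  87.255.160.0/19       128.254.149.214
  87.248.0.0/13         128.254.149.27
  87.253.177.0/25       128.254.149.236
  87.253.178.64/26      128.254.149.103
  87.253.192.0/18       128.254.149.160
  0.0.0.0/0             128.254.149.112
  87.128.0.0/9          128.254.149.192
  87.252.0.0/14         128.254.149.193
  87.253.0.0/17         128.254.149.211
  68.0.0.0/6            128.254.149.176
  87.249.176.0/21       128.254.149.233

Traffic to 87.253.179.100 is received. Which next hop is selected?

128.254.149.193

Routes whose prefix contains 87.253.179.100:
  0.0.0.0/0 (default, matches everything) -> 128.254.149.112
  84.0.0.0/6 (84.0.0.0 - 87.255.255.255) -> 128.254.149.41
  87.128.0.0/9 (87.128.0.0 - 87.255.255.255) -> 128.254.149.192
  87.248.0.0/13 (87.248.0.0 - 87.255.255.255) -> 128.254.149.27
  87.252.0.0/14 (87.252.0.0 - 87.255.255.255) -> 128.254.149.193
More-specific entries that do NOT match:
  87.253.178.64/26 (87.253.178.64 - 87.253.178.127) does not contain 87.253.179.100
  87.253.177.0/25 (87.253.177.0 - 87.253.177.127) does not contain 87.253.179.100
  87.249.176.0/21 (87.249.176.0 - 87.249.183.255) does not contain 87.253.179.100
  87.255.160.0/19 (87.255.160.0 - 87.255.191.255) does not contain 87.253.179.100
  87.253.192.0/18 (87.253.192.0 - 87.253.255.255) does not contain 87.253.179.100
  87.253.0.0/17 (87.253.0.0 - 87.253.127.255) does not contain 87.253.179.100
Longest matching prefix is /14 -> next hop 128.254.149.193.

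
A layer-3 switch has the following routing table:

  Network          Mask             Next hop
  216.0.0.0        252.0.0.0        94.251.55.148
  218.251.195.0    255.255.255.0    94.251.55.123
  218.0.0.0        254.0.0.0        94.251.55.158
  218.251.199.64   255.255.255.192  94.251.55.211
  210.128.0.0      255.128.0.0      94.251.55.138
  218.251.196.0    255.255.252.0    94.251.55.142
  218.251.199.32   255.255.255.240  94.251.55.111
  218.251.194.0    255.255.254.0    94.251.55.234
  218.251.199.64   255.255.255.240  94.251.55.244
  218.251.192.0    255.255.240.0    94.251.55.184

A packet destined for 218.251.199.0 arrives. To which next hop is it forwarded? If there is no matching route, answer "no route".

Routes whose prefix contains 218.251.199.0:
  216.0.0.0/6 (216.0.0.0 - 219.255.255.255) -> 94.251.55.148
  218.0.0.0/7 (218.0.0.0 - 219.255.255.255) -> 94.251.55.158
  218.251.192.0/20 (218.251.192.0 - 218.251.207.255) -> 94.251.55.184
  218.251.196.0/22 (218.251.196.0 - 218.251.199.255) -> 94.251.55.142
More-specific entries that do NOT match:
  218.251.199.32/28 (218.251.199.32 - 218.251.199.47) does not contain 218.251.199.0
  218.251.199.64/28 (218.251.199.64 - 218.251.199.79) does not contain 218.251.199.0
  218.251.199.64/26 (218.251.199.64 - 218.251.199.127) does not contain 218.251.199.0
  218.251.195.0/24 (218.251.195.0 - 218.251.195.255) does not contain 218.251.199.0
  218.251.194.0/23 (218.251.194.0 - 218.251.195.255) does not contain 218.251.199.0
Longest matching prefix is /22 -> next hop 94.251.55.142.

94.251.55.142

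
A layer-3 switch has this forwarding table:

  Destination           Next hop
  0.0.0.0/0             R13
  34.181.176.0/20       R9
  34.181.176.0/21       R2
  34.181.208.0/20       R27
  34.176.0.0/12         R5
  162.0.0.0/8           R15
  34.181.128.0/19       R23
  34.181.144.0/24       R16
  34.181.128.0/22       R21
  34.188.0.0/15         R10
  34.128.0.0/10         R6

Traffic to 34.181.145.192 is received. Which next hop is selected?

Routes whose prefix contains 34.181.145.192:
  0.0.0.0/0 (default, matches everything) -> R13
  34.128.0.0/10 (34.128.0.0 - 34.191.255.255) -> R6
  34.176.0.0/12 (34.176.0.0 - 34.191.255.255) -> R5
  34.181.128.0/19 (34.181.128.0 - 34.181.159.255) -> R23
More-specific entries that do NOT match:
  34.181.144.0/24 (34.181.144.0 - 34.181.144.255) does not contain 34.181.145.192
  34.181.128.0/22 (34.181.128.0 - 34.181.131.255) does not contain 34.181.145.192
  34.181.176.0/21 (34.181.176.0 - 34.181.183.255) does not contain 34.181.145.192
  34.181.176.0/20 (34.181.176.0 - 34.181.191.255) does not contain 34.181.145.192
  34.181.208.0/20 (34.181.208.0 - 34.181.223.255) does not contain 34.181.145.192
Longest matching prefix is /19 -> next hop R23.

R23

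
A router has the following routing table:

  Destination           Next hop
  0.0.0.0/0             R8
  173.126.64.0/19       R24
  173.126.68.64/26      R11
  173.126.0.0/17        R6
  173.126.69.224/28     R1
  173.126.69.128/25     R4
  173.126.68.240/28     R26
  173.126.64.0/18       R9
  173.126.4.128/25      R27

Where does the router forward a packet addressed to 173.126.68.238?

R24

Routes whose prefix contains 173.126.68.238:
  0.0.0.0/0 (default, matches everything) -> R8
  173.126.0.0/17 (173.126.0.0 - 173.126.127.255) -> R6
  173.126.64.0/18 (173.126.64.0 - 173.126.127.255) -> R9
  173.126.64.0/19 (173.126.64.0 - 173.126.95.255) -> R24
More-specific entries that do NOT match:
  173.126.69.224/28 (173.126.69.224 - 173.126.69.239) does not contain 173.126.68.238
  173.126.68.240/28 (173.126.68.240 - 173.126.68.255) does not contain 173.126.68.238
  173.126.68.64/26 (173.126.68.64 - 173.126.68.127) does not contain 173.126.68.238
  173.126.69.128/25 (173.126.69.128 - 173.126.69.255) does not contain 173.126.68.238
  173.126.4.128/25 (173.126.4.128 - 173.126.4.255) does not contain 173.126.68.238
Longest matching prefix is /19 -> next hop R24.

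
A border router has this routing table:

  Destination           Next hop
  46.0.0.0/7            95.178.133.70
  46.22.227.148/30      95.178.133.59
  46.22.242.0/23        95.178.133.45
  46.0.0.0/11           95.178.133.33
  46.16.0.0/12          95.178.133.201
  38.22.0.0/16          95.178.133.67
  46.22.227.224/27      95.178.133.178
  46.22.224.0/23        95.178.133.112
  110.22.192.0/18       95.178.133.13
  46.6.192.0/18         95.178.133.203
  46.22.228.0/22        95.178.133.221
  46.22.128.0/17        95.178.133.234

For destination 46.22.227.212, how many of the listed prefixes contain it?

4

Prefixes containing 46.22.227.212:
  46.0.0.0/7 (46.0.0.0 - 47.255.255.255)
  46.0.0.0/11 (46.0.0.0 - 46.31.255.255)
  46.16.0.0/12 (46.16.0.0 - 46.31.255.255)
  46.22.128.0/17 (46.22.128.0 - 46.22.255.255)
Total matching entries: 4.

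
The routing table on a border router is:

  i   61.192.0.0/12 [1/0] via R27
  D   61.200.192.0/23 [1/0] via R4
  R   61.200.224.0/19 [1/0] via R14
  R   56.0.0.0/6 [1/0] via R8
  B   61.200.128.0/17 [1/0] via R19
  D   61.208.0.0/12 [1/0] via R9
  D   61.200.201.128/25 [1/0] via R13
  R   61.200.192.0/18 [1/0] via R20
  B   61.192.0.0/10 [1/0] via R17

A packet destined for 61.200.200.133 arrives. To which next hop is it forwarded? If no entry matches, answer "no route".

R20

Routes whose prefix contains 61.200.200.133:
  61.192.0.0/10 (61.192.0.0 - 61.255.255.255) -> R17
  61.192.0.0/12 (61.192.0.0 - 61.207.255.255) -> R27
  61.200.128.0/17 (61.200.128.0 - 61.200.255.255) -> R19
  61.200.192.0/18 (61.200.192.0 - 61.200.255.255) -> R20
More-specific entries that do NOT match:
  61.200.201.128/25 (61.200.201.128 - 61.200.201.255) does not contain 61.200.200.133
  61.200.192.0/23 (61.200.192.0 - 61.200.193.255) does not contain 61.200.200.133
  61.200.224.0/19 (61.200.224.0 - 61.200.255.255) does not contain 61.200.200.133
Longest matching prefix is /18 -> next hop R20.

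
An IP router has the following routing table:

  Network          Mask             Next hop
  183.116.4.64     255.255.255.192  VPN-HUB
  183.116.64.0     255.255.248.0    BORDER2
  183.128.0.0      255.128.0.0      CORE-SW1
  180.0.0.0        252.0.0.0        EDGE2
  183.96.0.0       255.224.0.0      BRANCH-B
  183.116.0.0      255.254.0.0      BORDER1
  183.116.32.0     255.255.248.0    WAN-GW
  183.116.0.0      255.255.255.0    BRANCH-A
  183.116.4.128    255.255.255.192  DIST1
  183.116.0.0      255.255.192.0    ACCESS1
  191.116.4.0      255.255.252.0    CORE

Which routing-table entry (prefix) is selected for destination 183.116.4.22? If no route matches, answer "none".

183.116.0.0/18

Entries matching 183.116.4.22:
  180.0.0.0/6 (180.0.0.0 - 183.255.255.255)
  183.96.0.0/11 (183.96.0.0 - 183.127.255.255)
  183.116.0.0/15 (183.116.0.0 - 183.117.255.255)
  183.116.0.0/18 (183.116.0.0 - 183.116.63.255)
Most specific is 183.116.0.0/18.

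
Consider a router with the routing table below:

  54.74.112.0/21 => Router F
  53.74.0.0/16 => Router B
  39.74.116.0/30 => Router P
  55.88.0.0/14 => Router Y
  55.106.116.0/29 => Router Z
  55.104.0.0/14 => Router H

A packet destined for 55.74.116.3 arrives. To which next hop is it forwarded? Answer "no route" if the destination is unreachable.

no route

No entry's prefix contains 55.74.116.3; there is no default route.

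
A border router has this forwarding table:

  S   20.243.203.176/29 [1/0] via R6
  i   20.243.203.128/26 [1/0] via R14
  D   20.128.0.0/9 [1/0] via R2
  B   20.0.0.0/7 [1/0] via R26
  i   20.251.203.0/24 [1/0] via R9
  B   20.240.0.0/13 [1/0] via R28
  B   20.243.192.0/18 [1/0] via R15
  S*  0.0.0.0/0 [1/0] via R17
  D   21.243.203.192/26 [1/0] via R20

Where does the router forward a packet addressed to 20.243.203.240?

Routes whose prefix contains 20.243.203.240:
  0.0.0.0/0 (default, matches everything) -> R17
  20.0.0.0/7 (20.0.0.0 - 21.255.255.255) -> R26
  20.128.0.0/9 (20.128.0.0 - 20.255.255.255) -> R2
  20.240.0.0/13 (20.240.0.0 - 20.247.255.255) -> R28
  20.243.192.0/18 (20.243.192.0 - 20.243.255.255) -> R15
More-specific entries that do NOT match:
  20.243.203.176/29 (20.243.203.176 - 20.243.203.183) does not contain 20.243.203.240
  20.243.203.128/26 (20.243.203.128 - 20.243.203.191) does not contain 20.243.203.240
  21.243.203.192/26 (21.243.203.192 - 21.243.203.255) does not contain 20.243.203.240
  20.251.203.0/24 (20.251.203.0 - 20.251.203.255) does not contain 20.243.203.240
Longest matching prefix is /18 -> next hop R15.

R15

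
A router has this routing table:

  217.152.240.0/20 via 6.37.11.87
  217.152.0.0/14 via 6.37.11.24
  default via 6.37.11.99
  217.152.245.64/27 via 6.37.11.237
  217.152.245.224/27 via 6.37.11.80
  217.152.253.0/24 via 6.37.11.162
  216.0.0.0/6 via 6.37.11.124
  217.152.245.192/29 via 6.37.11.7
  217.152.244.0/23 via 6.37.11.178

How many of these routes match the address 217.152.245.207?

Prefixes containing 217.152.245.207:
  0.0.0.0/0 (default, matches everything)
  216.0.0.0/6 (216.0.0.0 - 219.255.255.255)
  217.152.0.0/14 (217.152.0.0 - 217.155.255.255)
  217.152.240.0/20 (217.152.240.0 - 217.152.255.255)
  217.152.244.0/23 (217.152.244.0 - 217.152.245.255)
Total matching entries: 5.

5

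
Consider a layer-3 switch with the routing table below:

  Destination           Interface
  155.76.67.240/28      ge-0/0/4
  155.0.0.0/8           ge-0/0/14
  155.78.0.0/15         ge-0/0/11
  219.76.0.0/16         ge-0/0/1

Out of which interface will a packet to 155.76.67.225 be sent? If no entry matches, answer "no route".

ge-0/0/14

Routes whose prefix contains 155.76.67.225:
  155.0.0.0/8 (155.0.0.0 - 155.255.255.255) -> ge-0/0/14
More-specific entries that do NOT match:
  155.76.67.240/28 (155.76.67.240 - 155.76.67.255) does not contain 155.76.67.225
  219.76.0.0/16 (219.76.0.0 - 219.76.255.255) does not contain 155.76.67.225
  155.78.0.0/15 (155.78.0.0 - 155.79.255.255) does not contain 155.76.67.225
Longest matching prefix is /8 -> interface ge-0/0/14.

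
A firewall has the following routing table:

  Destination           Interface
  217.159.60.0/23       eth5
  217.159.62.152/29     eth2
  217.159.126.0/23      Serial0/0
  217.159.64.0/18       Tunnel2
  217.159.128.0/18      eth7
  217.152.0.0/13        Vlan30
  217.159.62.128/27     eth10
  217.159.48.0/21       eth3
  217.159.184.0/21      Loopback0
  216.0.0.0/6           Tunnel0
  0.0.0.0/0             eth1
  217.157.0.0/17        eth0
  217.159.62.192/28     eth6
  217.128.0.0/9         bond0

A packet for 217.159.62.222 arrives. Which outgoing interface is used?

Routes whose prefix contains 217.159.62.222:
  0.0.0.0/0 (default, matches everything) -> eth1
  216.0.0.0/6 (216.0.0.0 - 219.255.255.255) -> Tunnel0
  217.128.0.0/9 (217.128.0.0 - 217.255.255.255) -> bond0
  217.152.0.0/13 (217.152.0.0 - 217.159.255.255) -> Vlan30
More-specific entries that do NOT match:
  217.159.62.152/29 (217.159.62.152 - 217.159.62.159) does not contain 217.159.62.222
  217.159.62.192/28 (217.159.62.192 - 217.159.62.207) does not contain 217.159.62.222
  217.159.62.128/27 (217.159.62.128 - 217.159.62.159) does not contain 217.159.62.222
  217.159.60.0/23 (217.159.60.0 - 217.159.61.255) does not contain 217.159.62.222
  217.159.126.0/23 (217.159.126.0 - 217.159.127.255) does not contain 217.159.62.222
  217.159.48.0/21 (217.159.48.0 - 217.159.55.255) does not contain 217.159.62.222
  217.159.184.0/21 (217.159.184.0 - 217.159.191.255) does not contain 217.159.62.222
  217.159.64.0/18 (217.159.64.0 - 217.159.127.255) does not contain 217.159.62.222
  217.159.128.0/18 (217.159.128.0 - 217.159.191.255) does not contain 217.159.62.222
  217.157.0.0/17 (217.157.0.0 - 217.157.127.255) does not contain 217.159.62.222
Longest matching prefix is /13 -> interface Vlan30.

Vlan30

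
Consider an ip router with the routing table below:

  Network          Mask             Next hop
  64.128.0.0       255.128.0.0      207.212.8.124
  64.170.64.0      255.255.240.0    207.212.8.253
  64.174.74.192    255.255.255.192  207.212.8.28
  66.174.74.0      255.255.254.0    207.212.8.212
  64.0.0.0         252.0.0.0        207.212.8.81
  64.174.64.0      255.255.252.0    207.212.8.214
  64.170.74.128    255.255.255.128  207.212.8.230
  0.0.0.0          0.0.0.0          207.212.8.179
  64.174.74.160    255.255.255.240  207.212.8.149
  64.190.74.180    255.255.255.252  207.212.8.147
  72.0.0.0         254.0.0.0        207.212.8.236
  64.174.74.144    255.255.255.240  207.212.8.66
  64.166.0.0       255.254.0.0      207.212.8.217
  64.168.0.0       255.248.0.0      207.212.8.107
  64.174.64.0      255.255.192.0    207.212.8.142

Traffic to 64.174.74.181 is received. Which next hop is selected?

207.212.8.142

Routes whose prefix contains 64.174.74.181:
  0.0.0.0/0 (default, matches everything) -> 207.212.8.179
  64.0.0.0/6 (64.0.0.0 - 67.255.255.255) -> 207.212.8.81
  64.128.0.0/9 (64.128.0.0 - 64.255.255.255) -> 207.212.8.124
  64.168.0.0/13 (64.168.0.0 - 64.175.255.255) -> 207.212.8.107
  64.174.64.0/18 (64.174.64.0 - 64.174.127.255) -> 207.212.8.142
More-specific entries that do NOT match:
  64.190.74.180/30 (64.190.74.180 - 64.190.74.183) does not contain 64.174.74.181
  64.174.74.160/28 (64.174.74.160 - 64.174.74.175) does not contain 64.174.74.181
  64.174.74.144/28 (64.174.74.144 - 64.174.74.159) does not contain 64.174.74.181
  64.174.74.192/26 (64.174.74.192 - 64.174.74.255) does not contain 64.174.74.181
  64.170.74.128/25 (64.170.74.128 - 64.170.74.255) does not contain 64.174.74.181
  66.174.74.0/23 (66.174.74.0 - 66.174.75.255) does not contain 64.174.74.181
  64.174.64.0/22 (64.174.64.0 - 64.174.67.255) does not contain 64.174.74.181
  64.170.64.0/20 (64.170.64.0 - 64.170.79.255) does not contain 64.174.74.181
Longest matching prefix is /18 -> next hop 207.212.8.142.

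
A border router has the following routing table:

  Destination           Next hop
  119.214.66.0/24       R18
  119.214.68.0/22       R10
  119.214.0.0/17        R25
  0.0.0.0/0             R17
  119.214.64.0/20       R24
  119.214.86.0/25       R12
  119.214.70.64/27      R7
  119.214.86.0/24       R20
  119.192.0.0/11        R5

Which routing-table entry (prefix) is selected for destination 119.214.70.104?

Entries matching 119.214.70.104:
  0.0.0.0/0 (default, matches everything)
  119.192.0.0/11 (119.192.0.0 - 119.223.255.255)
  119.214.0.0/17 (119.214.0.0 - 119.214.127.255)
  119.214.64.0/20 (119.214.64.0 - 119.214.79.255)
  119.214.68.0/22 (119.214.68.0 - 119.214.71.255)
Most specific is 119.214.68.0/22.

119.214.68.0/22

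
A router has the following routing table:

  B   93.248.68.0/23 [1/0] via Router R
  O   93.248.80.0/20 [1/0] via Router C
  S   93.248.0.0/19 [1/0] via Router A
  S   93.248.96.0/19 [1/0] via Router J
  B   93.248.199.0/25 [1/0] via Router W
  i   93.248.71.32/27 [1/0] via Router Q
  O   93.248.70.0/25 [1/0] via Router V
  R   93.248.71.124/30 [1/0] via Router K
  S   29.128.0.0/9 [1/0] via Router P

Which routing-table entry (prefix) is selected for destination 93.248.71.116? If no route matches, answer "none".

none

93.248.71.116 is outside every listed prefix and there is no default route.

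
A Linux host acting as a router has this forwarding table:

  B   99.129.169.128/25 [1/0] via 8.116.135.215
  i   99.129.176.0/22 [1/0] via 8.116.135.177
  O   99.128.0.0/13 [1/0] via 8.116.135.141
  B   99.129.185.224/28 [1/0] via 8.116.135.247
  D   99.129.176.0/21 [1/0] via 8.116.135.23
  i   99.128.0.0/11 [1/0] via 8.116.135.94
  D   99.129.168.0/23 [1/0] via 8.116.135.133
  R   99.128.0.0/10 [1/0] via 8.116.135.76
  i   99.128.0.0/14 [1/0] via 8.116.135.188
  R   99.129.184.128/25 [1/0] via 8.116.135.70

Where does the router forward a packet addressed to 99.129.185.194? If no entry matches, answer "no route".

Routes whose prefix contains 99.129.185.194:
  99.128.0.0/10 (99.128.0.0 - 99.191.255.255) -> 8.116.135.76
  99.128.0.0/11 (99.128.0.0 - 99.159.255.255) -> 8.116.135.94
  99.128.0.0/13 (99.128.0.0 - 99.135.255.255) -> 8.116.135.141
  99.128.0.0/14 (99.128.0.0 - 99.131.255.255) -> 8.116.135.188
More-specific entries that do NOT match:
  99.129.185.224/28 (99.129.185.224 - 99.129.185.239) does not contain 99.129.185.194
  99.129.169.128/25 (99.129.169.128 - 99.129.169.255) does not contain 99.129.185.194
  99.129.184.128/25 (99.129.184.128 - 99.129.184.255) does not contain 99.129.185.194
  99.129.168.0/23 (99.129.168.0 - 99.129.169.255) does not contain 99.129.185.194
  99.129.176.0/22 (99.129.176.0 - 99.129.179.255) does not contain 99.129.185.194
  99.129.176.0/21 (99.129.176.0 - 99.129.183.255) does not contain 99.129.185.194
Longest matching prefix is /14 -> next hop 8.116.135.188.

8.116.135.188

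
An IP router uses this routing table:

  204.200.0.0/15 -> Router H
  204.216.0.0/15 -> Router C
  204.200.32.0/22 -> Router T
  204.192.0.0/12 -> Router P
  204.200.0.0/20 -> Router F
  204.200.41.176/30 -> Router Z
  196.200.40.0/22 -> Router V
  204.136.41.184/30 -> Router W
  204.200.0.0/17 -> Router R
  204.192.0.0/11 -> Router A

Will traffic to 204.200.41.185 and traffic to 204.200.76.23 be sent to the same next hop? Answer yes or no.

204.200.41.185: longest match 204.200.0.0/17 -> Router R
204.200.76.23: longest match 204.200.0.0/17 -> Router R

yes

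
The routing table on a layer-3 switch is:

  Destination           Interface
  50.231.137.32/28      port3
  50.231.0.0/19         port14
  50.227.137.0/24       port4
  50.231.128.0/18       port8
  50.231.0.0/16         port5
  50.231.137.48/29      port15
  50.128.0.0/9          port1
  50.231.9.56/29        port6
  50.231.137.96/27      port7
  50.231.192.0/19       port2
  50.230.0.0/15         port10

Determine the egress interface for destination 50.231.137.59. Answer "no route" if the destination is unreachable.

Routes whose prefix contains 50.231.137.59:
  50.128.0.0/9 (50.128.0.0 - 50.255.255.255) -> port1
  50.230.0.0/15 (50.230.0.0 - 50.231.255.255) -> port10
  50.231.0.0/16 (50.231.0.0 - 50.231.255.255) -> port5
  50.231.128.0/18 (50.231.128.0 - 50.231.191.255) -> port8
More-specific entries that do NOT match:
  50.231.137.48/29 (50.231.137.48 - 50.231.137.55) does not contain 50.231.137.59
  50.231.9.56/29 (50.231.9.56 - 50.231.9.63) does not contain 50.231.137.59
  50.231.137.32/28 (50.231.137.32 - 50.231.137.47) does not contain 50.231.137.59
  50.231.137.96/27 (50.231.137.96 - 50.231.137.127) does not contain 50.231.137.59
  50.227.137.0/24 (50.227.137.0 - 50.227.137.255) does not contain 50.231.137.59
  50.231.0.0/19 (50.231.0.0 - 50.231.31.255) does not contain 50.231.137.59
  50.231.192.0/19 (50.231.192.0 - 50.231.223.255) does not contain 50.231.137.59
Longest matching prefix is /18 -> interface port8.

port8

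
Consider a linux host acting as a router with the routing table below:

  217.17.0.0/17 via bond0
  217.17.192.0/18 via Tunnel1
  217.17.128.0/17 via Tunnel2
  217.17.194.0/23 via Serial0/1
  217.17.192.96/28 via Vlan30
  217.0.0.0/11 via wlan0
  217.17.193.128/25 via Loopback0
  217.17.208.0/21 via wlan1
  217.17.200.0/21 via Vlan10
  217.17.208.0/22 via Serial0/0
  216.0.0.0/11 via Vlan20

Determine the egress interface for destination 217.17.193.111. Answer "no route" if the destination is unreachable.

Tunnel1

Routes whose prefix contains 217.17.193.111:
  217.0.0.0/11 (217.0.0.0 - 217.31.255.255) -> wlan0
  217.17.128.0/17 (217.17.128.0 - 217.17.255.255) -> Tunnel2
  217.17.192.0/18 (217.17.192.0 - 217.17.255.255) -> Tunnel1
More-specific entries that do NOT match:
  217.17.192.96/28 (217.17.192.96 - 217.17.192.111) does not contain 217.17.193.111
  217.17.193.128/25 (217.17.193.128 - 217.17.193.255) does not contain 217.17.193.111
  217.17.194.0/23 (217.17.194.0 - 217.17.195.255) does not contain 217.17.193.111
  217.17.208.0/22 (217.17.208.0 - 217.17.211.255) does not contain 217.17.193.111
  217.17.208.0/21 (217.17.208.0 - 217.17.215.255) does not contain 217.17.193.111
  217.17.200.0/21 (217.17.200.0 - 217.17.207.255) does not contain 217.17.193.111
Longest matching prefix is /18 -> interface Tunnel1.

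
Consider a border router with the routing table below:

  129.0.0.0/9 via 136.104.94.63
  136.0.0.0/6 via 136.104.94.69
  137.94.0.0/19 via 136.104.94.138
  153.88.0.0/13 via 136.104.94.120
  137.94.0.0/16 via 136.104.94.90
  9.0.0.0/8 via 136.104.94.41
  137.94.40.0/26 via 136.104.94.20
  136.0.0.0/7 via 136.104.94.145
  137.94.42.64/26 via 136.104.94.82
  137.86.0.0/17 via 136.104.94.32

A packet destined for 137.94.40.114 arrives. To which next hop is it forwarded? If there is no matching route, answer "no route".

136.104.94.90

Routes whose prefix contains 137.94.40.114:
  136.0.0.0/6 (136.0.0.0 - 139.255.255.255) -> 136.104.94.69
  136.0.0.0/7 (136.0.0.0 - 137.255.255.255) -> 136.104.94.145
  137.94.0.0/16 (137.94.0.0 - 137.94.255.255) -> 136.104.94.90
More-specific entries that do NOT match:
  137.94.40.0/26 (137.94.40.0 - 137.94.40.63) does not contain 137.94.40.114
  137.94.42.64/26 (137.94.42.64 - 137.94.42.127) does not contain 137.94.40.114
  137.94.0.0/19 (137.94.0.0 - 137.94.31.255) does not contain 137.94.40.114
  137.86.0.0/17 (137.86.0.0 - 137.86.127.255) does not contain 137.94.40.114
Longest matching prefix is /16 -> next hop 136.104.94.90.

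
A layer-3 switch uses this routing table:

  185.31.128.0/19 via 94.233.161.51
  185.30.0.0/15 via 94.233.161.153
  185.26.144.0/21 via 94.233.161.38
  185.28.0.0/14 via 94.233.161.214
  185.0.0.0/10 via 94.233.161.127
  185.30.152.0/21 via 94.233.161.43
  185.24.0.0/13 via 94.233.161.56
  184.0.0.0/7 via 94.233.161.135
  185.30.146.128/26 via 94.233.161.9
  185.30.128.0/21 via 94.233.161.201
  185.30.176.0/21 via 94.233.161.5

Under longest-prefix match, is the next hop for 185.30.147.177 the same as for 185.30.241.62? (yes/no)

185.30.147.177: longest match 185.30.0.0/15 -> 94.233.161.153
185.30.241.62: longest match 185.30.0.0/15 -> 94.233.161.153

yes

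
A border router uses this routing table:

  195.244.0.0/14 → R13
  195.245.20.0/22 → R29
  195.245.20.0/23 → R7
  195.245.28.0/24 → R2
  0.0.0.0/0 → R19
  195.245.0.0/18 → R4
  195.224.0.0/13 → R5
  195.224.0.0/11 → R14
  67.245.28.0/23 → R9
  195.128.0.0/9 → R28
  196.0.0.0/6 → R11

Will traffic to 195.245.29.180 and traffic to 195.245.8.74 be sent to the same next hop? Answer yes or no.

yes

195.245.29.180: longest match 195.245.0.0/18 -> R4
195.245.8.74: longest match 195.245.0.0/18 -> R4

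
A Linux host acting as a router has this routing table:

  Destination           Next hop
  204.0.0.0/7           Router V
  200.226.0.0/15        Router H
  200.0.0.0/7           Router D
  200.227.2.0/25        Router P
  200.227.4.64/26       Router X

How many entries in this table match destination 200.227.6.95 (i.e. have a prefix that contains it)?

2

Prefixes containing 200.227.6.95:
  200.0.0.0/7 (200.0.0.0 - 201.255.255.255)
  200.226.0.0/15 (200.226.0.0 - 200.227.255.255)
Total matching entries: 2.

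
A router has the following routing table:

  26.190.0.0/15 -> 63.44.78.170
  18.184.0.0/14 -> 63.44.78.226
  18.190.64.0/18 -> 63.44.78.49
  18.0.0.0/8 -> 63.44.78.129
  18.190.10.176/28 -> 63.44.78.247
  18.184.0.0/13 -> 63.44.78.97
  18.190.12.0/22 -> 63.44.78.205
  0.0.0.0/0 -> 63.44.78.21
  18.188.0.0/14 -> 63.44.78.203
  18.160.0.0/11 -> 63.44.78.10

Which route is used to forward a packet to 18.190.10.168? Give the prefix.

18.188.0.0/14

Entries matching 18.190.10.168:
  0.0.0.0/0 (default, matches everything)
  18.0.0.0/8 (18.0.0.0 - 18.255.255.255)
  18.160.0.0/11 (18.160.0.0 - 18.191.255.255)
  18.184.0.0/13 (18.184.0.0 - 18.191.255.255)
  18.188.0.0/14 (18.188.0.0 - 18.191.255.255)
Most specific is 18.188.0.0/14.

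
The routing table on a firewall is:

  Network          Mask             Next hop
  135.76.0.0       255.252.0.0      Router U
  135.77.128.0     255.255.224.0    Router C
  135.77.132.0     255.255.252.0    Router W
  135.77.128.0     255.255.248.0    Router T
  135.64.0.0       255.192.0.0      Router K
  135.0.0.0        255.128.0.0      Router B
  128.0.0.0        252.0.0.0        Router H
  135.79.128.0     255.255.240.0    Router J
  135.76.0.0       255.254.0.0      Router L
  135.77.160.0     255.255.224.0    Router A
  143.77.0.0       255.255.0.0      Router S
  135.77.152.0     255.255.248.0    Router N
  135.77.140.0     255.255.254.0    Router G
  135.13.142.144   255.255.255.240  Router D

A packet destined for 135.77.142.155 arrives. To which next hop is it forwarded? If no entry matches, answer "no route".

Routes whose prefix contains 135.77.142.155:
  135.0.0.0/9 (135.0.0.0 - 135.127.255.255) -> Router B
  135.64.0.0/10 (135.64.0.0 - 135.127.255.255) -> Router K
  135.76.0.0/14 (135.76.0.0 - 135.79.255.255) -> Router U
  135.76.0.0/15 (135.76.0.0 - 135.77.255.255) -> Router L
  135.77.128.0/19 (135.77.128.0 - 135.77.159.255) -> Router C
More-specific entries that do NOT match:
  135.13.142.144/28 (135.13.142.144 - 135.13.142.159) does not contain 135.77.142.155
  135.77.140.0/23 (135.77.140.0 - 135.77.141.255) does not contain 135.77.142.155
  135.77.132.0/22 (135.77.132.0 - 135.77.135.255) does not contain 135.77.142.155
  135.77.128.0/21 (135.77.128.0 - 135.77.135.255) does not contain 135.77.142.155
  135.77.152.0/21 (135.77.152.0 - 135.77.159.255) does not contain 135.77.142.155
  135.79.128.0/20 (135.79.128.0 - 135.79.143.255) does not contain 135.77.142.155
Longest matching prefix is /19 -> next hop Router C.

Router C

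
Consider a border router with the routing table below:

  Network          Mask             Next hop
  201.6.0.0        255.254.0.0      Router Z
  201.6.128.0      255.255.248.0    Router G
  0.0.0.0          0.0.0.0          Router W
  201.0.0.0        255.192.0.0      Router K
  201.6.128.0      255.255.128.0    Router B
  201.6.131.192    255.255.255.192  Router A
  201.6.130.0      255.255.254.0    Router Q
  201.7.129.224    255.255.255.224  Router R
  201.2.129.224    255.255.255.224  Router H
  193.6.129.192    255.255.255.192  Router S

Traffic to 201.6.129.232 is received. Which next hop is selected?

Routes whose prefix contains 201.6.129.232:
  0.0.0.0/0 (default, matches everything) -> Router W
  201.0.0.0/10 (201.0.0.0 - 201.63.255.255) -> Router K
  201.6.0.0/15 (201.6.0.0 - 201.7.255.255) -> Router Z
  201.6.128.0/17 (201.6.128.0 - 201.6.255.255) -> Router B
  201.6.128.0/21 (201.6.128.0 - 201.6.135.255) -> Router G
More-specific entries that do NOT match:
  201.7.129.224/27 (201.7.129.224 - 201.7.129.255) does not contain 201.6.129.232
  201.2.129.224/27 (201.2.129.224 - 201.2.129.255) does not contain 201.6.129.232
  201.6.131.192/26 (201.6.131.192 - 201.6.131.255) does not contain 201.6.129.232
  193.6.129.192/26 (193.6.129.192 - 193.6.129.255) does not contain 201.6.129.232
  201.6.130.0/23 (201.6.130.0 - 201.6.131.255) does not contain 201.6.129.232
Longest matching prefix is /21 -> next hop Router G.

Router G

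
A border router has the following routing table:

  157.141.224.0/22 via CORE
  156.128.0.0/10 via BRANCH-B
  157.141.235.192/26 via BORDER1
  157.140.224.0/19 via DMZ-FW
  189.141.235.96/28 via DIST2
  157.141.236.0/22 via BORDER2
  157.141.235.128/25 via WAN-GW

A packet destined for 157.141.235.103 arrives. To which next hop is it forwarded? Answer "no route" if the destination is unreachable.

No entry's prefix contains 157.141.235.103; there is no default route.

no route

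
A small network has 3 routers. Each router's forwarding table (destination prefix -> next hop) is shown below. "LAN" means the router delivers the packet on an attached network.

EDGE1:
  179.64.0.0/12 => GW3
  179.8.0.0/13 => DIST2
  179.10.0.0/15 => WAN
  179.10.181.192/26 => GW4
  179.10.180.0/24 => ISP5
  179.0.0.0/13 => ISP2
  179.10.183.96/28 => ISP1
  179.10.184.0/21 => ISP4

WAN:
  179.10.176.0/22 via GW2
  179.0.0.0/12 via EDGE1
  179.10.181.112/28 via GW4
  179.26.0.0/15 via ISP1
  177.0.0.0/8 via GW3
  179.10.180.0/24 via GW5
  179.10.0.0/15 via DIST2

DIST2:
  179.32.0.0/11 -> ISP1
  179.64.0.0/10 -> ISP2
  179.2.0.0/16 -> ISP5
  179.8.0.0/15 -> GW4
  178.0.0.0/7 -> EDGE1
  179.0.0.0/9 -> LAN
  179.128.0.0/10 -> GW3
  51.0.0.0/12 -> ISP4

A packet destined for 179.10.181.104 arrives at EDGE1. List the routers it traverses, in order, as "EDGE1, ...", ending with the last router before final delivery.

At EDGE1: longest match for 179.10.181.104 is 179.10.0.0/15 -> WAN
At WAN: longest match for 179.10.181.104 is 179.10.0.0/15 -> DIST2
At DIST2: longest match for 179.10.181.104 is 179.0.0.0/9 -> LAN

EDGE1, WAN, DIST2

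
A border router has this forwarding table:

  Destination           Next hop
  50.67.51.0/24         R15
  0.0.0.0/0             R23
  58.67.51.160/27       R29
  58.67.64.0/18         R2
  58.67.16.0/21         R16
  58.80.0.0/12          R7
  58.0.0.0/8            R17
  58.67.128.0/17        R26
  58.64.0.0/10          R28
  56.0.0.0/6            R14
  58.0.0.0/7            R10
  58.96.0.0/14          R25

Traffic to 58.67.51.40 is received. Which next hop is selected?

R28

Routes whose prefix contains 58.67.51.40:
  0.0.0.0/0 (default, matches everything) -> R23
  56.0.0.0/6 (56.0.0.0 - 59.255.255.255) -> R14
  58.0.0.0/7 (58.0.0.0 - 59.255.255.255) -> R10
  58.0.0.0/8 (58.0.0.0 - 58.255.255.255) -> R17
  58.64.0.0/10 (58.64.0.0 - 58.127.255.255) -> R28
More-specific entries that do NOT match:
  58.67.51.160/27 (58.67.51.160 - 58.67.51.191) does not contain 58.67.51.40
  50.67.51.0/24 (50.67.51.0 - 50.67.51.255) does not contain 58.67.51.40
  58.67.16.0/21 (58.67.16.0 - 58.67.23.255) does not contain 58.67.51.40
  58.67.64.0/18 (58.67.64.0 - 58.67.127.255) does not contain 58.67.51.40
  58.67.128.0/17 (58.67.128.0 - 58.67.255.255) does not contain 58.67.51.40
  58.96.0.0/14 (58.96.0.0 - 58.99.255.255) does not contain 58.67.51.40
  58.80.0.0/12 (58.80.0.0 - 58.95.255.255) does not contain 58.67.51.40
Longest matching prefix is /10 -> next hop R28.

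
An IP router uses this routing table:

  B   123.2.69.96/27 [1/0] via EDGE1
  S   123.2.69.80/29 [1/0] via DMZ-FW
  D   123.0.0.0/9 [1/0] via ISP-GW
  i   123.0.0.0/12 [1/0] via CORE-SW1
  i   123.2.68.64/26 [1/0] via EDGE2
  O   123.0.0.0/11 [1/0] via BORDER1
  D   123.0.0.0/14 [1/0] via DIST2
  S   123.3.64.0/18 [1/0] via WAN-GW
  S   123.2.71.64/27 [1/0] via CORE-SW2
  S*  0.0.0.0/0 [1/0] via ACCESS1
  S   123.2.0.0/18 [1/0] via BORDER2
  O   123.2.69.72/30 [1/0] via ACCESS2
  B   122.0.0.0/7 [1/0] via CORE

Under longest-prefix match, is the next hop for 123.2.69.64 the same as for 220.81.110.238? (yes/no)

no

123.2.69.64: longest match 123.0.0.0/14 -> DIST2
220.81.110.238: longest match 0.0.0.0/0 -> ACCESS1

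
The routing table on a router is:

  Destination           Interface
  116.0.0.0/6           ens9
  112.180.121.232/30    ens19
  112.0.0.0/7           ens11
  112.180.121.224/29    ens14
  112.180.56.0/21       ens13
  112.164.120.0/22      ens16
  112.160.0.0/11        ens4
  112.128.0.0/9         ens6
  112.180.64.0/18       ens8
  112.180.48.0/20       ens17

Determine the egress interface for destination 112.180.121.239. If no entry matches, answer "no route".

ens8

Routes whose prefix contains 112.180.121.239:
  112.0.0.0/7 (112.0.0.0 - 113.255.255.255) -> ens11
  112.128.0.0/9 (112.128.0.0 - 112.255.255.255) -> ens6
  112.160.0.0/11 (112.160.0.0 - 112.191.255.255) -> ens4
  112.180.64.0/18 (112.180.64.0 - 112.180.127.255) -> ens8
More-specific entries that do NOT match:
  112.180.121.232/30 (112.180.121.232 - 112.180.121.235) does not contain 112.180.121.239
  112.180.121.224/29 (112.180.121.224 - 112.180.121.231) does not contain 112.180.121.239
  112.164.120.0/22 (112.164.120.0 - 112.164.123.255) does not contain 112.180.121.239
  112.180.56.0/21 (112.180.56.0 - 112.180.63.255) does not contain 112.180.121.239
  112.180.48.0/20 (112.180.48.0 - 112.180.63.255) does not contain 112.180.121.239
Longest matching prefix is /18 -> interface ens8.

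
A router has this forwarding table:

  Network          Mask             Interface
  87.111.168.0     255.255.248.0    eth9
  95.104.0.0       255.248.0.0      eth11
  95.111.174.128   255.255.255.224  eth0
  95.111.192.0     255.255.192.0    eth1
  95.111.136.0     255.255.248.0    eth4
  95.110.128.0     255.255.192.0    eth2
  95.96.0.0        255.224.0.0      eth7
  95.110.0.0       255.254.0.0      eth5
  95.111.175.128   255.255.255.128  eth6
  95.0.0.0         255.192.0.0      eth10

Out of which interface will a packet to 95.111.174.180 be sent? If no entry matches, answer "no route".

Routes whose prefix contains 95.111.174.180:
  95.96.0.0/11 (95.96.0.0 - 95.127.255.255) -> eth7
  95.104.0.0/13 (95.104.0.0 - 95.111.255.255) -> eth11
  95.110.0.0/15 (95.110.0.0 - 95.111.255.255) -> eth5
More-specific entries that do NOT match:
  95.111.174.128/27 (95.111.174.128 - 95.111.174.159) does not contain 95.111.174.180
  95.111.175.128/25 (95.111.175.128 - 95.111.175.255) does not contain 95.111.174.180
  87.111.168.0/21 (87.111.168.0 - 87.111.175.255) does not contain 95.111.174.180
  95.111.136.0/21 (95.111.136.0 - 95.111.143.255) does not contain 95.111.174.180
  95.111.192.0/18 (95.111.192.0 - 95.111.255.255) does not contain 95.111.174.180
  95.110.128.0/18 (95.110.128.0 - 95.110.191.255) does not contain 95.111.174.180
Longest matching prefix is /15 -> interface eth5.

eth5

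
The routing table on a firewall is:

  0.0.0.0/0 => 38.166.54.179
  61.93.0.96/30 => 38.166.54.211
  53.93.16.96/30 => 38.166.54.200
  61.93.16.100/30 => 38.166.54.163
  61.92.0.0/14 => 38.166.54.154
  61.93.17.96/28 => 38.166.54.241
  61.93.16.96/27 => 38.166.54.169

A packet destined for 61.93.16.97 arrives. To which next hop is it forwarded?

38.166.54.169

Routes whose prefix contains 61.93.16.97:
  0.0.0.0/0 (default, matches everything) -> 38.166.54.179
  61.92.0.0/14 (61.92.0.0 - 61.95.255.255) -> 38.166.54.154
  61.93.16.96/27 (61.93.16.96 - 61.93.16.127) -> 38.166.54.169
More-specific entries that do NOT match:
  61.93.0.96/30 (61.93.0.96 - 61.93.0.99) does not contain 61.93.16.97
  53.93.16.96/30 (53.93.16.96 - 53.93.16.99) does not contain 61.93.16.97
  61.93.16.100/30 (61.93.16.100 - 61.93.16.103) does not contain 61.93.16.97
  61.93.17.96/28 (61.93.17.96 - 61.93.17.111) does not contain 61.93.16.97
Longest matching prefix is /27 -> next hop 38.166.54.169.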